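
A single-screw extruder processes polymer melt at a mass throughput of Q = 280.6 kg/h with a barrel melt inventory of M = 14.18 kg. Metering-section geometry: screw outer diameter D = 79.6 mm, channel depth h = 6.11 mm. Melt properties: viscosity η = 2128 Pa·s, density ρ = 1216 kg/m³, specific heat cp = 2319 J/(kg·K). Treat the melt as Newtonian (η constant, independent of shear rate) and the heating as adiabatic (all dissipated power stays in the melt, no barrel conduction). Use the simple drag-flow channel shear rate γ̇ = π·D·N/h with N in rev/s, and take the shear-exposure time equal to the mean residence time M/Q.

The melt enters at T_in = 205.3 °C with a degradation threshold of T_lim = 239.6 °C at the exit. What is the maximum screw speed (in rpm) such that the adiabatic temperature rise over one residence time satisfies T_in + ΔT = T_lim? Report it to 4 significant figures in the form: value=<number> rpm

value=23.17 rpm

Convert throughput: Q = 280.6 kg/h = 280.6/3600 = 0.0779444 kg/s
t_res = M / Q_s = 14.18 / 0.0779444 = 181.924 s
D = 79.6 mm = 0.0796 m;  h = 6.11 mm = 0.00611 m
ΔT_a = T_lim − T_in = 239.6 − 205.3 = 34.3 K
Invert ΔT = ηγ̇²t_res/(ρcp) for γ̇: γ̇_max² = ΔT_a ρ cp / (η t_res) = 34.3·1216·2319 / (2128·181.924) = 249.842 s⁻²
γ̇_max = sqrt(249.842) = 15.8064 s⁻¹
N_max = γ̇_max·h / (π·D) = 15.8064 · 0.00611 / (π · 0.0796) = 0.386199 rev/s = 23.1719 rpm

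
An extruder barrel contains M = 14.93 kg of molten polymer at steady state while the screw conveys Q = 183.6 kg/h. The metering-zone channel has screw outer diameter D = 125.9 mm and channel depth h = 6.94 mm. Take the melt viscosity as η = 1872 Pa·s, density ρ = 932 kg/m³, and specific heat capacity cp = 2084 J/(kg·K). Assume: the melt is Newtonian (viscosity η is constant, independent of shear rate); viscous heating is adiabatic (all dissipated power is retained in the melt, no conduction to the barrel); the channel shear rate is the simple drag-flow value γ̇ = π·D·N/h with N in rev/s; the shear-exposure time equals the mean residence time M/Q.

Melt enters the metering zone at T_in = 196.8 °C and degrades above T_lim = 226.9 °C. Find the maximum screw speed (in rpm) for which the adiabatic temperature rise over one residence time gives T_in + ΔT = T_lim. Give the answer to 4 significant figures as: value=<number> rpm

Q_s = Q / 3600 = 183.6 / 3600 = 0.051 kg/s
t_res = M / Q_s = 14.93 ÷ 0.051 = 292.745 s
Convert to metres: D = 0.1259 m, h = 0.00694 m
ΔT_a = T_lim − T_in = 226.9 − 196.8 = 30.1 K
Invert ΔT = ηγ̇²t_res/(ρcp) for γ̇: γ̇_max² = ΔT_a ρ cp / (η t_res) = 30.1·932·2084 / (1872·292.745) = 106.68 s⁻²
γ̇_max = √106.68 = 10.3286 s⁻¹
N_max = γ̇_max h / (πD) = 10.3286·0.00694/(π·0.1259) = 0.181228 rev/s → ×60 = 10.8737 rpm

value=10.87 rpm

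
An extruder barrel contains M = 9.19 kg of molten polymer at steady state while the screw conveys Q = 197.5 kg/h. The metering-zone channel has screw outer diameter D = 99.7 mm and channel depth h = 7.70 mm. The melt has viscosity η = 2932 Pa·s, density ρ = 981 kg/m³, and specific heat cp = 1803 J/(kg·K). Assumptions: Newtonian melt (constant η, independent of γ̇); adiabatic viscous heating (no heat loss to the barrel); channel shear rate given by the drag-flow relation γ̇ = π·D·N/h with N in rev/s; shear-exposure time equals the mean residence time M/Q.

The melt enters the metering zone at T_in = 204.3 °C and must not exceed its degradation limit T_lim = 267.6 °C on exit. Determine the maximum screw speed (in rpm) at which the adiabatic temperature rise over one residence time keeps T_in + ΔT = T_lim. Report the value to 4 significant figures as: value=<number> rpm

value=22.27 rpm

Convert throughput: Q = 197.5 kg/h = 197.5/3600 = 0.0548611 kg/s
t_res = M / Q_s = 9.19 ÷ 0.0548611 = 167.514 s
Convert to metres: D = 0.0997 m, h = 0.0077 m
ΔT_a = T_lim − T_in = 267.6 °C − 204.3 °C = 63.3 K
γ̇_max² = ΔT_a·ρ·cp / (η·t_res) = [63.3 × 981 × 1803] / [2932 × 167.514] = 227.957 s⁻²
γ̇_max = √227.957 = 15.0983 s⁻¹
N_max = γ̇_max·h / (π·D) = 15.0983 · 0.0077 / (π · 0.0997) = 0.37117 rev/s = 22.2702 rpm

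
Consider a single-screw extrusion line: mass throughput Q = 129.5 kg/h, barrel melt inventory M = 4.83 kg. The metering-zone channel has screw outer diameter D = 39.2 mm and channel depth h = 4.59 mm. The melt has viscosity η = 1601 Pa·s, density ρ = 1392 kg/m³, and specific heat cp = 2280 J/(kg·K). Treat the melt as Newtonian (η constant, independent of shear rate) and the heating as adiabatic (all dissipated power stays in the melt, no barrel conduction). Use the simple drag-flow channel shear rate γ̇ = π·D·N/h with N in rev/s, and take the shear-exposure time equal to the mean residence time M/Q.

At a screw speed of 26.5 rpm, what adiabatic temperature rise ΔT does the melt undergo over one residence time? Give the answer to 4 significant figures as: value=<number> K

Q_s = Q / 3600 = 129.5 / 3600 = 0.0359722 kg/s
t_res = M / Q_s = 4.83 ÷ 0.0359722 = 134.27 s
D = 39.2 mm = 0.0392 m;  h = 4.59 mm = 0.00459 m;  N = 26.5 rpm / 60 = 0.441667 rev/s
γ̇ = π D N / h = (π)(0.0392)(0.441667) / 0.00459 = 11.85 s⁻¹
Adiabatic rise: ΔT = η γ̇² t_res / (ρ cp) = 1601·(11.85)²·134.27 / (1392·2280) = 9.51115 K

value=9.511 K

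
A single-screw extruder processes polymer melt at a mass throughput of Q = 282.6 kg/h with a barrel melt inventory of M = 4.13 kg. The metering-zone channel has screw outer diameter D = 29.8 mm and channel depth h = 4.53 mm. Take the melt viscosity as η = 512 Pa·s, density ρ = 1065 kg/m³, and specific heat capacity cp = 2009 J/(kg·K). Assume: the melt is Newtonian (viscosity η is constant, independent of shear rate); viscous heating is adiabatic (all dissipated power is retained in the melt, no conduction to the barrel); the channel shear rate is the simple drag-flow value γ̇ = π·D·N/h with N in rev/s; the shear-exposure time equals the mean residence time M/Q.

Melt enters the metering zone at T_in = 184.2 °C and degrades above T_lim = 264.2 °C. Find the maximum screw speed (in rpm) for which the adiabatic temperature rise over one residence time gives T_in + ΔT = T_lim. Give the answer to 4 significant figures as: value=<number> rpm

value=231.4 rpm

Throughput in SI: Q_s = 282.6 kg/h ÷ 3600 s/h = 0.0785 kg/s
Mean residence time: t_res = M/Q_s = 4.13 kg / 0.0785 kg/s = 52.6115 s
D = 29.8 mm = 0.0298 m;  h = 4.53 mm = 0.00453 m
Allowable rise: ΔT_a = T_lim − T_in = 264.2 − 184.2 = 80 K
γ̇_max² = ΔT_a·ρ·cp / (η·t_res) = [80 × 1065 × 2009] / [512 × 52.6115] = 6354.32 s⁻²
γ̇_max = sqrt(6354.32) = 79.714 s⁻¹
N_max = γ̇_max h / (πD) = 79.714·0.00453/(π·0.0298) = 3.85715 rev/s → ×60 = 231.429 rpm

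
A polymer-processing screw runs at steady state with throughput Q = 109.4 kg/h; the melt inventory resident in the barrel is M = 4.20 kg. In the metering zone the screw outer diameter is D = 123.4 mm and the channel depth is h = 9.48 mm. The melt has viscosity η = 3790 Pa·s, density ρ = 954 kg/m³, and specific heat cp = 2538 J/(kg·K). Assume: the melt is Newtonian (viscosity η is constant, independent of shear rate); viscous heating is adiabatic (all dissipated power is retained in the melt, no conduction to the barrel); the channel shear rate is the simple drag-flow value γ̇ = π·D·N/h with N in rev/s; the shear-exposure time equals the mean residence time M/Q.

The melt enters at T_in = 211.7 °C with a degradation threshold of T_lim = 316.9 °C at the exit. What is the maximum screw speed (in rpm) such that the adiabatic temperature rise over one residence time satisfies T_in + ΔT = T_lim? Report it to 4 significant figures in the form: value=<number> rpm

value=32.35 rpm

Throughput in SI: Q_s = 109.4 kg/h ÷ 3600 s/h = 0.0303889 kg/s
t_res = M / Q_s = 4.20 ÷ 0.0303889 = 138.208 s
Convert to metres: D = 0.1234 m, h = 0.00948 m
ΔT_a = T_lim − T_in = 316.9 − 211.7 = 105.2 K
γ̇_max² = ΔT_a·ρ·cp/(η·t_res) = 105.2·954·2538/(3790·138.208) = 486.275 s⁻²
Take the square root: γ̇_max = √(486.275) = 22.0516 s⁻¹
N_max = γ̇_max h / (πD) = 22.0516·0.00948/(π·0.1234) = 0.539243 rev/s → ×60 = 32.3546 rpm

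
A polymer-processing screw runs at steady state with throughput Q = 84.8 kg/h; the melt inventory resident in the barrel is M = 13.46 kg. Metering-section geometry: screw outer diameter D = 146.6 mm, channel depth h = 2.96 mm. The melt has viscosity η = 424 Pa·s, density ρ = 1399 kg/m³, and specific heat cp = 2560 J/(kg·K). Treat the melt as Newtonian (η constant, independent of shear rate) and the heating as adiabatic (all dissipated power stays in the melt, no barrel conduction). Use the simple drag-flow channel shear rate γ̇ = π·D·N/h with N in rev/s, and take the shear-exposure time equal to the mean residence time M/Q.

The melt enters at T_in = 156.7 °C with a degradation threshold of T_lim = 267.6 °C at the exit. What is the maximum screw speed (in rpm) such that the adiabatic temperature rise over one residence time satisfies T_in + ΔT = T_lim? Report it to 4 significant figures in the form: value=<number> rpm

Convert throughput: Q = 84.8 kg/h = 84.8/3600 = 0.0235556 kg/s
t_res = M / Q_s = 13.46 / 0.0235556 = 571.415 s
Convert to metres: D = 0.1466 m, h = 0.00296 m
ΔT_a = T_lim − T_in = 267.6 − 156.7 = 110.9 K
γ̇_max² = ΔT_a·ρ·cp/(η·t_res) = 110.9·1399·2560/(424·571.415) = 1639.35 s⁻²
γ̇_max = sqrt(1639.35) = 40.4889 s⁻¹
Solve γ̇ = πDN/h for N: N_max = γ̇_max·h/(π·D) = 40.4889 × 0.00296 / (π × 0.1466) = 0.260222 rev/s = 15.6133 rpm

value=15.61 rpm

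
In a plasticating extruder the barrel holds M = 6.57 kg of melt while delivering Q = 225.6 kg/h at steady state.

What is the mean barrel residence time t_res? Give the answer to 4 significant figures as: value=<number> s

value=104.8 s

Convert throughput: Q = 225.6 kg/h = 225.6/3600 = 0.0626667 kg/s
t_res = M / Q_s = 6.57 / 0.0626667 = 104.84 s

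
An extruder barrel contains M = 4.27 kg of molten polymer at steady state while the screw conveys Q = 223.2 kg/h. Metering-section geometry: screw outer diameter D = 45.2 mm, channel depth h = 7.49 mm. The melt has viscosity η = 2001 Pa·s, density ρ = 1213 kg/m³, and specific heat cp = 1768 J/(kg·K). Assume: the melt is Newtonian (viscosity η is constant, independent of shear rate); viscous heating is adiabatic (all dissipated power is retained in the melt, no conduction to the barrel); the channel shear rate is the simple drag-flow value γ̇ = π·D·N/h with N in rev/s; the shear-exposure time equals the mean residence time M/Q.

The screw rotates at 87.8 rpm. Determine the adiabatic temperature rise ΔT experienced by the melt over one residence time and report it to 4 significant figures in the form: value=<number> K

Q_s = Q / 3600 = 223.2 / 3600 = 0.062 kg/s
Mean residence time: t_res = M/Q_s = 4.27 kg / 0.062 kg/s = 68.871 s
Geometry in metres: D = 45.2 mm → 0.0452 m, h = 7.49 mm → 0.00749 m; screw speed N = 87.8 rpm = 1.46333 rev/s
γ̇ = π·D·N / h = π · 0.0452 · 1.46333 / 0.00749 = 27.7428 s⁻¹
Adiabatic rise: ΔT = η γ̇² t_res / (ρ cp) = 2001·(27.7428)²·68.871 / (1213·1768) = 49.4584 K

value=49.46 K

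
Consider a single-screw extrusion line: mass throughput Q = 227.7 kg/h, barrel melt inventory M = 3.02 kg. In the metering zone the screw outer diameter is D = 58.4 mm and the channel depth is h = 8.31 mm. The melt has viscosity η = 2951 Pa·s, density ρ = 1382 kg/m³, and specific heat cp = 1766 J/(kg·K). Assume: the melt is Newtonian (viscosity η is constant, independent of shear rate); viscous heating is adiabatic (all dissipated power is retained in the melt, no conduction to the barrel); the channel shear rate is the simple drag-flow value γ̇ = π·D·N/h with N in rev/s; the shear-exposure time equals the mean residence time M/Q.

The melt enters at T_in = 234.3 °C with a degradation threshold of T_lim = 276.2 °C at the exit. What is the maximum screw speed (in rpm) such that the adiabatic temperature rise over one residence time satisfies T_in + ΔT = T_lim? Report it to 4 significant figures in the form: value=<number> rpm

value=73.21 rpm

Convert throughput: Q = 227.7 kg/h = 227.7/3600 = 0.06325 kg/s
t_res = M / Q_s = 3.02 / 0.06325 = 47.747 s
Geometry in SI: D = 58.4 mm → 0.0584 m, h = 8.31 mm → 0.00831 m
Allowable rise: ΔT_a = T_lim − T_in = 276.2 − 234.3 = 41.9 K
γ̇_max² = ΔT_a·ρ·cp/(η·t_res) = 41.9·1382·1766/(2951·47.747) = 725.767 s⁻²
Take the square root: γ̇_max = √(725.767) = 26.9401 s⁻¹
Solve γ̇ = πDN/h for N: N_max = γ̇_max·h/(π·D) = 26.9401 × 0.00831 / (π × 0.0584) = 1.22022 rev/s = 73.213 rpm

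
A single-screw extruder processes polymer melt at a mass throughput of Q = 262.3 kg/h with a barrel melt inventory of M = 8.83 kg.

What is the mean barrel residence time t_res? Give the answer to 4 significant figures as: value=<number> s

value=121.2 s

Q_s = Q / 3600 = 262.3 / 3600 = 0.0728611 kg/s
t_res = M / Q_s = 8.83 ÷ 0.0728611 = 121.189 s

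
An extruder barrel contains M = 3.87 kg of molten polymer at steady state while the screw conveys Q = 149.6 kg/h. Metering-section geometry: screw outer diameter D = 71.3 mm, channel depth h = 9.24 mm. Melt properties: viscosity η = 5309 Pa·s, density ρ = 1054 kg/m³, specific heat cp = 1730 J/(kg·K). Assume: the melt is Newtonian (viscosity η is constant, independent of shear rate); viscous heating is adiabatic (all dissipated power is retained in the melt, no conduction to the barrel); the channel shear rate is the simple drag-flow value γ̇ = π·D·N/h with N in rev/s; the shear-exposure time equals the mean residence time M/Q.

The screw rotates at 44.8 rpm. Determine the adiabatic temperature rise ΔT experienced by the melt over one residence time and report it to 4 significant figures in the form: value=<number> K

Convert throughput: Q = 149.6 kg/h = 149.6/3600 = 0.0415556 kg/s
t_res = M / Q_s = 3.87 / 0.0415556 = 93.1283 s
Convert to SI: D = 0.0713 m, h = 0.00924 m, N = 44.8/60 = 0.746667 rev/s
Shear rate: γ̇ = πDN/h = π·0.0713·0.746667/0.00924 = 18.1007 s⁻¹
Adiabatic rise: ΔT = η γ̇² t_res / (ρ cp) = 5309·(18.1007)²·93.1283 / (1054·1730) = 88.8375 K

value=88.84 K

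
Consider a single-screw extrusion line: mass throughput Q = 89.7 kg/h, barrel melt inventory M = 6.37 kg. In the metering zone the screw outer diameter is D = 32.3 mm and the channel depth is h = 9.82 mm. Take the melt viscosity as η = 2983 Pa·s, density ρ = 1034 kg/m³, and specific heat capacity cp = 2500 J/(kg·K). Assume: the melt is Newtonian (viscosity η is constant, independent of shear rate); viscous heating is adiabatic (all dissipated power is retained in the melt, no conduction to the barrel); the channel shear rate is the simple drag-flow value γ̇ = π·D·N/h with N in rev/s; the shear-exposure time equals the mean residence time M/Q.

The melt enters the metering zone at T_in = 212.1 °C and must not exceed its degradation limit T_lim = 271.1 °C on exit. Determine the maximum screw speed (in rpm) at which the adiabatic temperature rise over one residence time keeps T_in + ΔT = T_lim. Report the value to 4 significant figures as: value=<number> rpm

Q_s = Q / 3600 = 89.7 / 3600 = 0.0249167 kg/s
t_res = M / Q_s = 6.37 ÷ 0.0249167 = 255.652 s
Geometry in SI: D = 32.3 mm → 0.0323 m, h = 9.82 mm → 0.00982 m
Allowable rise: ΔT_a = T_lim − T_in = 271.1 − 212.1 = 59 K
γ̇_max² = ΔT_a·ρ·cp / (η·t_res) = [59 × 1034 × 2500] / [2983 × 255.652] = 199.991 s⁻²
γ̇_max = sqrt(199.991) = 14.1418 s⁻¹
Solve γ̇ = πDN/h for N: N_max = γ̇_max·h/(π·D) = 14.1418 × 0.00982 / (π × 0.0323) = 1.36856 rev/s = 82.1136 rpm

value=82.11 rpm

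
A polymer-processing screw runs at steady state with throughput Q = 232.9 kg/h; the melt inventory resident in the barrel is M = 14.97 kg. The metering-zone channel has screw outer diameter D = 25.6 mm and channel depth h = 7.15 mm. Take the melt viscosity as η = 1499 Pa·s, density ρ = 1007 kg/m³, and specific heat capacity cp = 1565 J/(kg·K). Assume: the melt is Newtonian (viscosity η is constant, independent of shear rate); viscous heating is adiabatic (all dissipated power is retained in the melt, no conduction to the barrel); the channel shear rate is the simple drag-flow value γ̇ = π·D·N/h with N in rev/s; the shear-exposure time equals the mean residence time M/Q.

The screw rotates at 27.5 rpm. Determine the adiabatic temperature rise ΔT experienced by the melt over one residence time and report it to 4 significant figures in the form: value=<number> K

value=5.850 K

Convert throughput: Q = 232.9 kg/h = 232.9/3600 = 0.0646944 kg/s
t_res = M / Q_s = 14.97 ÷ 0.0646944 = 231.395 s
Convert to SI: D = 0.0256 m, h = 0.00715 m, N = 27.5/60 = 0.458333 rev/s
γ̇ = π·D·N / h = π · 0.0256 · 0.458333 / 0.00715 = 5.15543 s⁻¹
Adiabatic rise: ΔT = η γ̇² t_res / (ρ cp) = 1499·(5.15543)²·231.395 / (1007·1565) = 5.84983 K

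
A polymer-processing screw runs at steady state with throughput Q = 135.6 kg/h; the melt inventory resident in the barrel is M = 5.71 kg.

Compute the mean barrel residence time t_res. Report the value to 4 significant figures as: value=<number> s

Q_s = Q / 3600 = 135.6 / 3600 = 0.0376667 kg/s
t_res = M / Q_s = 5.71 / 0.0376667 = 151.593 s

value=151.6 s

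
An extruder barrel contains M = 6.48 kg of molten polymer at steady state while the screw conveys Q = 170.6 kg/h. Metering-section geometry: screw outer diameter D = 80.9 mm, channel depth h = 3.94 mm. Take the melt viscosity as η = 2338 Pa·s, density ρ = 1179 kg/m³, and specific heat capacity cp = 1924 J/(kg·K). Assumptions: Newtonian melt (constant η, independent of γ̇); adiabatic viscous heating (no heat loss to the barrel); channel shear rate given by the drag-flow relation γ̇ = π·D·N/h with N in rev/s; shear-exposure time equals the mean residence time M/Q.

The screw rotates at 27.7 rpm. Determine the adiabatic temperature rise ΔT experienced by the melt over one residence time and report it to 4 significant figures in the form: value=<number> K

value=125.0 K

Convert throughput: Q = 170.6 kg/h = 170.6/3600 = 0.0473889 kg/s
Mean residence time: t_res = M/Q_s = 6.48 kg / 0.0473889 kg/s = 136.741 s
Geometry in metres: D = 80.9 mm → 0.0809 m, h = 3.94 mm → 0.00394 m; screw speed N = 27.7 rpm = 0.461667 rev/s
Shear rate: γ̇ = πDN/h = π·0.0809·0.461667/0.00394 = 29.7804 s⁻¹
Adiabatic rise: ΔT = η γ̇² t_res / (ρ cp) = 2338·(29.7804)²·136.741 / (1179·1924) = 124.993 K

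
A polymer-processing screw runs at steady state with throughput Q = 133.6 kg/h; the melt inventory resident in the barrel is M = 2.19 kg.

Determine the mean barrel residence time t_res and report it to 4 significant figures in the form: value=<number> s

Throughput in SI: Q_s = 133.6 kg/h ÷ 3600 s/h = 0.0371111 kg/s
Mean residence time: t_res = M/Q_s = 2.19 kg / 0.0371111 kg/s = 59.012 s

value=59.01 s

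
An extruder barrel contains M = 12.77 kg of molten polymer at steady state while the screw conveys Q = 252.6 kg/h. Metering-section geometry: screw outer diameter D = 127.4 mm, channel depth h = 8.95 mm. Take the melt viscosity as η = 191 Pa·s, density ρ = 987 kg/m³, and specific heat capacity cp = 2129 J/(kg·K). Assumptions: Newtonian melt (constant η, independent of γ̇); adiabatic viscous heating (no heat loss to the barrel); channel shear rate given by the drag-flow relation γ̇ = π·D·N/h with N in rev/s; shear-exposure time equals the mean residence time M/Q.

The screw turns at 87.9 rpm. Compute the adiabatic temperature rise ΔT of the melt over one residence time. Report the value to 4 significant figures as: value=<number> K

Q_s = Q / 3600 = 252.6 / 3600 = 0.0701667 kg/s
t_res = M / Q_s = 12.77 ÷ 0.0701667 = 181.995 s
Geometry in metres: D = 127.4 mm → 0.1274 m, h = 8.95 mm → 0.00895 m; screw speed N = 87.9 rpm = 1.465 rev/s
γ̇ = π·D·N / h = π · 0.1274 · 1.465 / 0.00895 = 65.514 s⁻¹
Adiabatic rise: ΔT = η γ̇² t_res / (ρ cp) = 191·(65.514)²·181.995 / (987·2129) = 71.0016 K

value=71.00 K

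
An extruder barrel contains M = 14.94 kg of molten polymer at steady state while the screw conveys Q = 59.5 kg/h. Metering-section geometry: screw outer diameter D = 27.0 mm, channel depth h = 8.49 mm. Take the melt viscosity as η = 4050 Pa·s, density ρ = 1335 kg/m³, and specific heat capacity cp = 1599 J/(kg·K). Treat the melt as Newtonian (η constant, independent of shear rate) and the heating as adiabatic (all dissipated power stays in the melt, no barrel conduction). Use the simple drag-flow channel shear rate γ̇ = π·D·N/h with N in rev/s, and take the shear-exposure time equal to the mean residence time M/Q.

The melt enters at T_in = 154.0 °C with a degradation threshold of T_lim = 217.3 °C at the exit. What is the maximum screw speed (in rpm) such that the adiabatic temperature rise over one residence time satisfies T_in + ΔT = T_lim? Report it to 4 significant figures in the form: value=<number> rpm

Throughput in SI: Q_s = 59.5 kg/h ÷ 3600 s/h = 0.0165278 kg/s
t_res = M / Q_s = 14.94 / 0.0165278 = 903.933 s
D = 27.0 mm = 0.027 m;  h = 8.49 mm = 0.00849 m
ΔT_a = T_lim − T_in = 217.3 − 154.0 = 63.3 K
Invert ΔT = ηγ̇²t_res/(ρcp) for γ̇: γ̇_max² = ΔT_a ρ cp / (η t_res) = 63.3·1335·1599 / (4050·903.933) = 36.9099 s⁻²
γ̇_max = √36.9099 = 6.07535 s⁻¹
N_max = γ̇_max h / (πD) = 6.07535·0.00849/(π·0.027) = 0.608086 rev/s → ×60 = 36.4852 rpm

value=36.49 rpm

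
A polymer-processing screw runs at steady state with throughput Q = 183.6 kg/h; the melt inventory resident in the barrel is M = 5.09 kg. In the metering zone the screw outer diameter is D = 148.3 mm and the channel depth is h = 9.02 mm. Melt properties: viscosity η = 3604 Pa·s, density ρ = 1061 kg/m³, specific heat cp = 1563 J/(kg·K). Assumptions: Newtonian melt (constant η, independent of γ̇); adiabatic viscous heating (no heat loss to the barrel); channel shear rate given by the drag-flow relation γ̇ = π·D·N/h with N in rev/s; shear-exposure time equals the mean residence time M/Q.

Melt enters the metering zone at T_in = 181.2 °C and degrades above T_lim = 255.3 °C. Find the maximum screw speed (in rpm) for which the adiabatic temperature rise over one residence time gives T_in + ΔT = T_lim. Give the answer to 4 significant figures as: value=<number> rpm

value=21.47 rpm

Q_s = Q / 3600 = 183.6 / 3600 = 0.051 kg/s
t_res = M / Q_s = 5.09 ÷ 0.051 = 99.8039 s
Geometry in SI: D = 148.3 mm → 0.1483 m, h = 9.02 mm → 0.00902 m
ΔT_a = T_lim − T_in = 255.3 °C − 181.2 °C = 74.1 K
γ̇_max² = ΔT_a·ρ·cp / (η·t_res) = [74.1 × 1061 × 1563] / [3604 × 99.8039] = 341.633 s⁻²
Take the square root: γ̇_max = √(341.633) = 18.4833 s⁻¹
N_max = γ̇_max·h / (π·D) = 18.4833 · 0.00902 / (π · 0.1483) = 0.357846 rev/s = 21.4707 rpm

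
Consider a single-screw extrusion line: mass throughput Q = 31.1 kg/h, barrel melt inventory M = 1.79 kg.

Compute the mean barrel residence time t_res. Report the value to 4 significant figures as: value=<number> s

value=207.2 s

Q_s = Q / 3600 = 31.1 / 3600 = 0.00863889 kg/s
Mean residence time: t_res = M/Q_s = 1.79 kg / 0.00863889 kg/s = 207.203 s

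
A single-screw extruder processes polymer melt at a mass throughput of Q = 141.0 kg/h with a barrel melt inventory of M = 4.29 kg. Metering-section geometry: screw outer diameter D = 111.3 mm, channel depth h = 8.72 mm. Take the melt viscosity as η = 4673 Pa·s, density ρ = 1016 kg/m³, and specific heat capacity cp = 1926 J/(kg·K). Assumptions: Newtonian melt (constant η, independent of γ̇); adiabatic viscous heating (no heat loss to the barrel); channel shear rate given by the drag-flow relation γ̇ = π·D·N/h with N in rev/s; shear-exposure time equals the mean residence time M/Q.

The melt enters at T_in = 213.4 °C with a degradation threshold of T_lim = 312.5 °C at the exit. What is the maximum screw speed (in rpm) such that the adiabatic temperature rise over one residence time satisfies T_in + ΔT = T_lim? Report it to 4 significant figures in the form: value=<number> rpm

value=29.13 rpm

Convert throughput: Q = 141.0 kg/h = 141.0/3600 = 0.0391667 kg/s
t_res = M / Q_s = 4.29 / 0.0391667 = 109.532 s
Convert to metres: D = 0.1113 m, h = 0.00872 m
ΔT_a = T_lim − T_in = 312.5 − 213.4 = 99.1 K
Invert ΔT = ηγ̇²t_res/(ρcp) for γ̇: γ̇_max² = ΔT_a ρ cp / (η t_res) = 99.1·1016·1926 / (4673·109.532) = 378.867 s⁻²
γ̇_max = sqrt(378.867) = 19.4645 s⁻¹
N_max = γ̇_max h / (πD) = 19.4645·0.00872/(π·0.1113) = 0.485417 rev/s → ×60 = 29.125 rpm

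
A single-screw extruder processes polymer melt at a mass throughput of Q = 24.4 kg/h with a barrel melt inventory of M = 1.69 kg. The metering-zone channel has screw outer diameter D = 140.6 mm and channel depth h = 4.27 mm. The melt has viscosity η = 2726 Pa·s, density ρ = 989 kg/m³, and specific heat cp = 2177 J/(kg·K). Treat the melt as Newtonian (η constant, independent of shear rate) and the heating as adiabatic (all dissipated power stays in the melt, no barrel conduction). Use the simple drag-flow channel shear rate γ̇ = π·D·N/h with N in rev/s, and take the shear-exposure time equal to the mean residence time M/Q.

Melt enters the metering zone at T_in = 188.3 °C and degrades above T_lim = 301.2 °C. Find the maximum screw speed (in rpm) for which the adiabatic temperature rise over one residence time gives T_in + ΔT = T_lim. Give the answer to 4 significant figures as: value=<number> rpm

Convert throughput: Q = 24.4 kg/h = 24.4/3600 = 0.00677778 kg/s
Mean residence time: t_res = M/Q_s = 1.69 kg / 0.00677778 kg/s = 249.344 s
D = 140.6 mm = 0.1406 m;  h = 4.27 mm = 0.00427 m
Allowable rise: ΔT_a = T_lim − T_in = 301.2 − 188.3 = 112.9 K
γ̇_max² = ΔT_a·ρ·cp / (η·t_res) = [112.9 × 989 × 2177] / [2726 × 249.344] = 357.621 s⁻²
Take the square root: γ̇_max = √(357.621) = 18.9109 s⁻¹
N_max = γ̇_max h / (πD) = 18.9109·0.00427/(π·0.1406) = 0.182812 rev/s → ×60 = 10.9687 rpm

value=10.97 rpm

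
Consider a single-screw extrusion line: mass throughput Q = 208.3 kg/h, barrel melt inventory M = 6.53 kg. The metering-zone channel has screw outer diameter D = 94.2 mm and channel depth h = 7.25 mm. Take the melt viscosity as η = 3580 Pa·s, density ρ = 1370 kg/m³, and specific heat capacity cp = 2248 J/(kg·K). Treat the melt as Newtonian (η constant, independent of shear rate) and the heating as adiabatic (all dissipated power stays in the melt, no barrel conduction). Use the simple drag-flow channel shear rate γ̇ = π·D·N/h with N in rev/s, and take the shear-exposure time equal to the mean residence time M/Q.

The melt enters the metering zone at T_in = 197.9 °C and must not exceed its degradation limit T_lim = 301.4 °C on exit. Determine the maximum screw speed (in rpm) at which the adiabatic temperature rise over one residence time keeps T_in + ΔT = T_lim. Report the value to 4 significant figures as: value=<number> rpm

Convert throughput: Q = 208.3 kg/h = 208.3/3600 = 0.0578611 kg/s
t_res = M / Q_s = 6.53 ÷ 0.0578611 = 112.856 s
Convert to metres: D = 0.0942 m, h = 0.00725 m
ΔT_a = T_lim − T_in = 301.4 °C − 197.9 °C = 103.5 K
γ̇_max² = ΔT_a·ρ·cp / (η·t_res) = [103.5 × 1370 × 2248] / [3580 × 112.856] = 788.947 s⁻²
Take the square root: γ̇_max = √(788.947) = 28.0882 s⁻¹
Solve γ̇ = πDN/h for N: N_max = γ̇_max·h/(π·D) = 28.0882 × 0.00725 / (π × 0.0942) = 0.688115 rev/s = 41.2869 rpm

value=41.29 rpm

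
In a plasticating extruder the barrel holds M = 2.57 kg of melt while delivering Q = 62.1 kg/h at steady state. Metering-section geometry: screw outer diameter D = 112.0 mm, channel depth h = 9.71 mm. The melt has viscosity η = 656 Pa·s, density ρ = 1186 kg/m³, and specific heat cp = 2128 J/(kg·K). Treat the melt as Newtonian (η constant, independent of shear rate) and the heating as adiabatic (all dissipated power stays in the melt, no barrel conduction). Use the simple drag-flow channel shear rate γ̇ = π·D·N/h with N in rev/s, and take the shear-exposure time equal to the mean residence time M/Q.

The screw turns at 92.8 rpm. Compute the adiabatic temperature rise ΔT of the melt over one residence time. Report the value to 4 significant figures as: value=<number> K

value=121.6 K

Throughput in SI: Q_s = 62.1 kg/h ÷ 3600 s/h = 0.01725 kg/s
t_res = M / Q_s = 2.57 / 0.01725 = 148.986 s
D = 112.0 mm = 0.112 m;  h = 9.71 mm = 0.00971 m;  N = 92.8 rpm / 60 = 1.54667 rev/s
Shear rate: γ̇ = πDN/h = π·0.112·1.54667/0.00971 = 56.0461 s⁻¹
Adiabatic rise: ΔT = η γ̇² t_res / (ρ cp) = 656·(56.0461)²·148.986 / (1186·2128) = 121.642 K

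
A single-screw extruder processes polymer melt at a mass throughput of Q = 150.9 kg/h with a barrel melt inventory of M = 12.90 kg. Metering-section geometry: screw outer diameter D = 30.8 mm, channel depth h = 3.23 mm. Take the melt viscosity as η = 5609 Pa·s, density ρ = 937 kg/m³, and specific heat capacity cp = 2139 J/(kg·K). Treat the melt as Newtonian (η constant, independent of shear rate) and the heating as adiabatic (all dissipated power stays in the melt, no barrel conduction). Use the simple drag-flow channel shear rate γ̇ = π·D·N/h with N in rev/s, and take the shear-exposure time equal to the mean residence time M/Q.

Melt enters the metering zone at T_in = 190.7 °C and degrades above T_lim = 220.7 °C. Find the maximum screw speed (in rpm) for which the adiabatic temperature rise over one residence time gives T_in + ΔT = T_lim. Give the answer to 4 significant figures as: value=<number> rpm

value=11.82 rpm

Convert throughput: Q = 150.9 kg/h = 150.9/3600 = 0.0419167 kg/s
t_res = M / Q_s = 12.90 ÷ 0.0419167 = 307.753 s
Geometry in SI: D = 30.8 mm → 0.0308 m, h = 3.23 mm → 0.00323 m
ΔT_a = T_lim − T_in = 220.7 °C − 190.7 °C = 30 K
γ̇_max² = ΔT_a·ρ·cp/(η·t_res) = 30·937·2139/(5609·307.753) = 34.8324 s⁻²
Take the square root: γ̇_max = √(34.8324) = 5.9019 s⁻¹
Solve γ̇ = πDN/h for N: N_max = γ̇_max·h/(π·D) = 5.9019 × 0.00323 / (π × 0.0308) = 0.197012 rev/s = 11.8207 rpm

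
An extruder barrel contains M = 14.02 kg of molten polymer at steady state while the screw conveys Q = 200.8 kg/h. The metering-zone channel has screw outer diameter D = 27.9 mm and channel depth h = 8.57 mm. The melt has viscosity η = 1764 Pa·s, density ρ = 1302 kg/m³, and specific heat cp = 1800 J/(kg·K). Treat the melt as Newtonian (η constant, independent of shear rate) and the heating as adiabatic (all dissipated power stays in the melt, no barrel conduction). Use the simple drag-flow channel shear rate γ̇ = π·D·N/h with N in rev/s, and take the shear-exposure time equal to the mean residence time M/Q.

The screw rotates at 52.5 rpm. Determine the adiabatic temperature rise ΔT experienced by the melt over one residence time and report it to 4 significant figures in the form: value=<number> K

value=15.15 K

Throughput in SI: Q_s = 200.8 kg/h ÷ 3600 s/h = 0.0557778 kg/s
Mean residence time: t_res = M/Q_s = 14.02 kg / 0.0557778 kg/s = 251.355 s
D = 27.9 mm = 0.0279 m;  h = 8.57 mm = 0.00857 m;  N = 52.5 rpm / 60 = 0.875 rev/s
γ̇ = π D N / h = (π)(0.0279)(0.875) / 0.00857 = 8.94914 s⁻¹
Adiabatic rise: ΔT = η γ̇² t_res / (ρ cp) = 1764·(8.94914)²·251.355 / (1302·1800) = 15.1518 K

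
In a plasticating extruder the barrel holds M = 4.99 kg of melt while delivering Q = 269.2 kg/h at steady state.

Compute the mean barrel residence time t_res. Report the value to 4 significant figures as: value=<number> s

Convert throughput: Q = 269.2 kg/h = 269.2/3600 = 0.0747778 kg/s
Mean residence time: t_res = M/Q_s = 4.99 kg / 0.0747778 kg/s = 66.7311 s

value=66.73 s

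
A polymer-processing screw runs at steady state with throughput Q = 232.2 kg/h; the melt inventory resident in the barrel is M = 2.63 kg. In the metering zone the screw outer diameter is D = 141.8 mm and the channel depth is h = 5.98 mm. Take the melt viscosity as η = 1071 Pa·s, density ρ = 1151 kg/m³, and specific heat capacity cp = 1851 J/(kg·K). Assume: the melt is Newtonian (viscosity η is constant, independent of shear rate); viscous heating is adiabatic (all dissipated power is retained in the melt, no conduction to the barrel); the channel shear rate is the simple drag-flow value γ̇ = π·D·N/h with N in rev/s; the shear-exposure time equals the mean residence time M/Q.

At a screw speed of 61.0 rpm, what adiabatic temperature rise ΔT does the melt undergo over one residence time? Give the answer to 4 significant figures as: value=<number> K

Throughput in SI: Q_s = 232.2 kg/h ÷ 3600 s/h = 0.0645 kg/s
t_res = M / Q_s = 2.63 / 0.0645 = 40.7752 s
D = 141.8 mm = 0.1418 m;  h = 5.98 mm = 0.00598 m;  N = 61.0 rpm / 60 = 1.01667 rev/s
Shear rate: γ̇ = πDN/h = π·0.1418·1.01667/0.00598 = 75.7362 s⁻¹
Adiabatic rise: ΔT = η γ̇² t_res / (ρ cp) = 1071·(75.7362)²·40.7752 / (1151·1851) = 117.574 K

value=117.6 K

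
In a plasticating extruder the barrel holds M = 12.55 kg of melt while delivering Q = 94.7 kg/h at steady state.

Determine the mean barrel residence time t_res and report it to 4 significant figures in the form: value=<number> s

Throughput in SI: Q_s = 94.7 kg/h ÷ 3600 s/h = 0.0263056 kg/s
t_res = M / Q_s = 12.55 / 0.0263056 = 477.086 s

value=477.1 s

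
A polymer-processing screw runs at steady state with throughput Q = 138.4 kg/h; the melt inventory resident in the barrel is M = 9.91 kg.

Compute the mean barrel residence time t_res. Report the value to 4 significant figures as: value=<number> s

value=257.8 s

Q_s = Q / 3600 = 138.4 / 3600 = 0.0384444 kg/s
t_res = M / Q_s = 9.91 ÷ 0.0384444 = 257.775 s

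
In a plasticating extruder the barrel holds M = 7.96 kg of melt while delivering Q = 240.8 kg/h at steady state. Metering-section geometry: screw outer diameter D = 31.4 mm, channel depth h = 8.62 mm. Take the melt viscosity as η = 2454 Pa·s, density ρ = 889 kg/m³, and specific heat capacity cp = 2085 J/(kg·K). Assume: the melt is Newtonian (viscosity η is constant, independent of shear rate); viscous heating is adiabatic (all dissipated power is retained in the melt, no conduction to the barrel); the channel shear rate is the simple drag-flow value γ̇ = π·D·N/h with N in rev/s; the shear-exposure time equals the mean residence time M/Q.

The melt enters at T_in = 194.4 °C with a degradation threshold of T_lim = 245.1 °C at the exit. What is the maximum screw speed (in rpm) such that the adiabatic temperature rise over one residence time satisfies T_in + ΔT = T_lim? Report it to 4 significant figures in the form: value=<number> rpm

Q_s = Q / 3600 = 240.8 / 3600 = 0.0668889 kg/s
t_res = M / Q_s = 7.96 ÷ 0.0668889 = 119.003 s
D = 31.4 mm = 0.0314 m;  h = 8.62 mm = 0.00862 m
ΔT_a = T_lim − T_in = 245.1 °C − 194.4 °C = 50.7 K
γ̇_max² = ΔT_a·ρ·cp/(η·t_res) = 50.7·889·2085/(2454·119.003) = 321.797 s⁻²
Take the square root: γ̇_max = √(321.797) = 17.9387 s⁻¹
Solve γ̇ = πDN/h for N: N_max = γ̇_max·h/(π·D) = 17.9387 × 0.00862 / (π × 0.0314) = 1.56754 rev/s = 94.0524 rpm

value=94.05 rpm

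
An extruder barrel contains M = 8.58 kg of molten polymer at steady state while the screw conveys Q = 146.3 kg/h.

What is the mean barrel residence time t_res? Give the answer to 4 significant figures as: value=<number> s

Convert throughput: Q = 146.3 kg/h = 146.3/3600 = 0.0406389 kg/s
t_res = M / Q_s = 8.58 ÷ 0.0406389 = 211.128 s

value=211.1 s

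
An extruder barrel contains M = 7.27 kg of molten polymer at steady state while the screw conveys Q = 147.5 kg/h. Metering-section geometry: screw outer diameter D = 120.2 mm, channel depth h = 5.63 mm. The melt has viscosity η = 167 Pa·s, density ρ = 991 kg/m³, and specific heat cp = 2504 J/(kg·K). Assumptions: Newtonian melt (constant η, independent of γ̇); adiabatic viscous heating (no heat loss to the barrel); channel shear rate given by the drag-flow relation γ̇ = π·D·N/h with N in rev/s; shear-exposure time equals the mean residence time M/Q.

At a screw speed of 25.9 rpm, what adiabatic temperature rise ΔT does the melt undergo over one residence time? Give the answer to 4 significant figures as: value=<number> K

Throughput in SI: Q_s = 147.5 kg/h ÷ 3600 s/h = 0.0409722 kg/s
t_res = M / Q_s = 7.27 / 0.0409722 = 177.437 s
Geometry in metres: D = 120.2 mm → 0.1202 m, h = 5.63 mm → 0.00563 m; screw speed N = 25.9 rpm = 0.431667 rev/s
γ̇ = π D N / h = (π)(0.1202)(0.431667) / 0.00563 = 28.9531 s⁻¹
Adiabatic rise: ΔT = η γ̇² t_res / (ρ cp) = 167·(28.9531)²·177.437 / (991·2504) = 10.0102 K

value=10.01 K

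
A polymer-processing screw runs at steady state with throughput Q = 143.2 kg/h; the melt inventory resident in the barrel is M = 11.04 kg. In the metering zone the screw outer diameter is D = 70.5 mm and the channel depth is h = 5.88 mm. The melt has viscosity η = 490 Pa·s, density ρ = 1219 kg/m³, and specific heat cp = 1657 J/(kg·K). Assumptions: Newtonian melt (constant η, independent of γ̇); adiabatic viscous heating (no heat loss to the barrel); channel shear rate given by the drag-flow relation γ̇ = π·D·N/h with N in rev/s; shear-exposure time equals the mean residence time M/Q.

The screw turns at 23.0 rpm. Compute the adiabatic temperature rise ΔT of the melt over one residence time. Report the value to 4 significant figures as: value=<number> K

Convert throughput: Q = 143.2 kg/h = 143.2/3600 = 0.0397778 kg/s
t_res = M / Q_s = 11.04 / 0.0397778 = 277.542 s
Convert to SI: D = 0.0705 m, h = 0.00588 m, N = 23.0/60 = 0.383333 rev/s
Shear rate: γ̇ = πDN/h = π·0.0705·0.383333/0.00588 = 14.439 s⁻¹
ΔT = η·γ̇²·t_res / (ρ·cp) = 490 · (14.439)² · 277.542 / (1219 · 1657) = 14.037 K

value=14.04 K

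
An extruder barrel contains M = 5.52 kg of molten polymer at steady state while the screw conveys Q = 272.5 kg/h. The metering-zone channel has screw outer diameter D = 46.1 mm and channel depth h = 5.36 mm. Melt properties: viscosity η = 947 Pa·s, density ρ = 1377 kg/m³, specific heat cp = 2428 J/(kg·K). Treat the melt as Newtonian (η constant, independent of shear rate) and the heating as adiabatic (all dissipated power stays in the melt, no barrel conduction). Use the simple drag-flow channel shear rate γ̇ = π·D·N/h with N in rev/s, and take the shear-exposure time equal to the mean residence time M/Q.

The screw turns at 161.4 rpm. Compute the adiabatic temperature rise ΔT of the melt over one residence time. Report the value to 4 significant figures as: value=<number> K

value=109.1 K

Q_s = Q / 3600 = 272.5 / 3600 = 0.0756944 kg/s
t_res = M / Q_s = 5.52 ÷ 0.0756944 = 72.9248 s
D = 46.1 mm = 0.0461 m;  h = 5.36 mm = 0.00536 m;  N = 161.4 rpm / 60 = 2.69 rev/s
Shear rate: γ̇ = πDN/h = π·0.0461·2.69/0.00536 = 72.6839 s⁻¹
ΔT = η·γ̇²·t_res / (ρ·cp) = 947 · (72.6839)² · 72.9248 / (1377 · 2428) = 109.124 K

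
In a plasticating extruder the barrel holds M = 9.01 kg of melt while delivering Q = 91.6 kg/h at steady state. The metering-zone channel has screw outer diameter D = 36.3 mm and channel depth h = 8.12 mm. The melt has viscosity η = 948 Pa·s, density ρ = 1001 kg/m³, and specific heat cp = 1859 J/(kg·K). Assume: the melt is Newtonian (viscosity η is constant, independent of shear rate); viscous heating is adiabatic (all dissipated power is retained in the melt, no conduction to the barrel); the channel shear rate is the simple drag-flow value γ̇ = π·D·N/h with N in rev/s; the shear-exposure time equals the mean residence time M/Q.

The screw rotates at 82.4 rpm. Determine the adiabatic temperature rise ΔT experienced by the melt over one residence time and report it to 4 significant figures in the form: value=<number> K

Convert throughput: Q = 91.6 kg/h = 91.6/3600 = 0.0254444 kg/s
t_res = M / Q_s = 9.01 ÷ 0.0254444 = 354.105 s
Geometry in metres: D = 36.3 mm → 0.0363 m, h = 8.12 mm → 0.00812 m; screw speed N = 82.4 rpm = 1.37333 rev/s
Shear rate: γ̇ = πDN/h = π·0.0363·1.37333/0.00812 = 19.2875 s⁻¹
ΔT = η·γ̇²·t_res / (ρ·cp) = 948 · (19.2875)² · 354.105 / (1001 · 1859) = 67.1088 K

value=67.11 K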